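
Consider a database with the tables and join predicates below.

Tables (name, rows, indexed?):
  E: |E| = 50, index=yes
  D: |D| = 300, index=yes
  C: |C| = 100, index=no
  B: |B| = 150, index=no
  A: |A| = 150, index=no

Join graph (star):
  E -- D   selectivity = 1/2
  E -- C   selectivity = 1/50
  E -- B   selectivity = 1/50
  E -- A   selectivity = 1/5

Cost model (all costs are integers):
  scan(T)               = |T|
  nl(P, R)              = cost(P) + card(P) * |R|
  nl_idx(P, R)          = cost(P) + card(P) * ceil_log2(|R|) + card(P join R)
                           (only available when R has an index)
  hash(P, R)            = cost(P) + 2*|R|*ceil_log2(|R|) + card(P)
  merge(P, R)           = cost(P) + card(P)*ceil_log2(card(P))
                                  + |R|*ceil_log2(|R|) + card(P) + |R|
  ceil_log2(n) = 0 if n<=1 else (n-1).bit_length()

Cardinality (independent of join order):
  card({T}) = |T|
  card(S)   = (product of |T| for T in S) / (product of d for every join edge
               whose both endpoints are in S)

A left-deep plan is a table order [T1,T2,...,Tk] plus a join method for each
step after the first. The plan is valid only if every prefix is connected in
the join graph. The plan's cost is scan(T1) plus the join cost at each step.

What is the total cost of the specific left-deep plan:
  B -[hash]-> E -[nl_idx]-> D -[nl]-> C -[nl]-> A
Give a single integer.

9024750

step 1: scan B: cost=150, card=150
step 2: join E via hash
    card(P join E) = 150*50/(50) = 150
    cost = 150 + 2*50*6 + 150 = 900
step 3: join D via nl_idx
    card(P join D) = 150*300/(2) = 22500
    cost = 900 + 150*9 + 22500 = 24750
step 4: join C via nl
    card(P join C) = 22500*100/(50) = 45000
    cost = 24750 + 22500*100 = 2274750
step 5: join A via nl
    card(P join A) = 45000*150/(5) = 1350000
    cost = 2274750 + 45000*150 = 9024750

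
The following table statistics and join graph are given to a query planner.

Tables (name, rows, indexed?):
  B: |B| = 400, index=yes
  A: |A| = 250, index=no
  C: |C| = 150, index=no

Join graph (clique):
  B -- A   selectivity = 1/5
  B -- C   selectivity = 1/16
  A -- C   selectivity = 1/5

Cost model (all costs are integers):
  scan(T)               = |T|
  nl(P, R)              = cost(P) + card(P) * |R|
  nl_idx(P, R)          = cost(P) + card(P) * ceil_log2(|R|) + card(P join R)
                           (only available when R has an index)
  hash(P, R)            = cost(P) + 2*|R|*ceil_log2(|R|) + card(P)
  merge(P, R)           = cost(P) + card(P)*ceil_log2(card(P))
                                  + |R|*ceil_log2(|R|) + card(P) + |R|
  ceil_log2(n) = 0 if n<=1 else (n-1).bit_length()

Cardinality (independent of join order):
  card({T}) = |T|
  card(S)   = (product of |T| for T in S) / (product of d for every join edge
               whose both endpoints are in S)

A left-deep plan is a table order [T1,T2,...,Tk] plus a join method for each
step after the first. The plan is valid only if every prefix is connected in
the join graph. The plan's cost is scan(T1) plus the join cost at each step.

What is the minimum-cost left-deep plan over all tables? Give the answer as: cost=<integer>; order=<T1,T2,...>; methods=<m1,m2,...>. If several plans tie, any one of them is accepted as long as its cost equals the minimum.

cost=10950; order=B,C,A; methods=hash,hash

Selinger DP (subsets sized 1..n):
  {B}: scan cost=400, card=400
  {A}: scan cost=250, card=250
  {C}: scan cost=150, card=150
  {AB}: card=20000; try (A,hash)→4800, (B,merge)→6500, (A,merge)→6650, (B,hash)→7700, (B,nl_idx)→22500, (B,nl)→100250 …(+1); best=4800 via (A,hash)
  {BC}: card=3750; try (C,hash)→3200, (B,nl_idx)→5250, (B,merge)→5500, (C,merge)→5750, (B,hash)→7500, (B,nl)→60150 …(+1); best=3200 via (C,hash)
  {AC}: card=7500; try (C,hash)→2900, (A,merge)→3750, (C,merge)→3850, (A,hash)→4300, (A,nl)→37650, (C,nl)→37750; best=2900 via (C,hash)
  {ABC}: card=37500; try (A,hash)→10950, (B,hash)→17600, (C,hash)→27200, (A,merge)→54200, (B,nl_idx)→107900, (B,merge)→111900 …(+4); best=10950 via (A,hash)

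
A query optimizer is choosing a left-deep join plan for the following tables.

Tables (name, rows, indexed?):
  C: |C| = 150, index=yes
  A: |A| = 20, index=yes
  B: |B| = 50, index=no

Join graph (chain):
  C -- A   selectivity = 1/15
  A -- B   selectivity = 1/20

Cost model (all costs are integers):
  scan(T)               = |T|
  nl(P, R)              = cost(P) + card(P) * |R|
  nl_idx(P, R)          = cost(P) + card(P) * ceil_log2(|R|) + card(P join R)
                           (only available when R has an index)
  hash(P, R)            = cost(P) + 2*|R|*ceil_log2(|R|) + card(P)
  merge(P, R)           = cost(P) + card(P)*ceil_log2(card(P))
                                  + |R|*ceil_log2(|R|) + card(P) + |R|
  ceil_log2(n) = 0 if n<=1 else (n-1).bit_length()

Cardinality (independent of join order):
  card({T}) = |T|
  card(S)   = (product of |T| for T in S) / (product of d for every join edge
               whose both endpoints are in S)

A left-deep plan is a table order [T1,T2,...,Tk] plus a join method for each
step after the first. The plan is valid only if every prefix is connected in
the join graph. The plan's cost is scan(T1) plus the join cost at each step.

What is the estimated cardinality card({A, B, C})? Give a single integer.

Tables in S: A(20), B(50), C(150)
Edges inside S: C-A(d=15), A-B(d=20)
numerator = 20 * 50 * 150 = 150000
denominator = 15 * 20 = 300
card(S) = 150000 / 300 = 500

500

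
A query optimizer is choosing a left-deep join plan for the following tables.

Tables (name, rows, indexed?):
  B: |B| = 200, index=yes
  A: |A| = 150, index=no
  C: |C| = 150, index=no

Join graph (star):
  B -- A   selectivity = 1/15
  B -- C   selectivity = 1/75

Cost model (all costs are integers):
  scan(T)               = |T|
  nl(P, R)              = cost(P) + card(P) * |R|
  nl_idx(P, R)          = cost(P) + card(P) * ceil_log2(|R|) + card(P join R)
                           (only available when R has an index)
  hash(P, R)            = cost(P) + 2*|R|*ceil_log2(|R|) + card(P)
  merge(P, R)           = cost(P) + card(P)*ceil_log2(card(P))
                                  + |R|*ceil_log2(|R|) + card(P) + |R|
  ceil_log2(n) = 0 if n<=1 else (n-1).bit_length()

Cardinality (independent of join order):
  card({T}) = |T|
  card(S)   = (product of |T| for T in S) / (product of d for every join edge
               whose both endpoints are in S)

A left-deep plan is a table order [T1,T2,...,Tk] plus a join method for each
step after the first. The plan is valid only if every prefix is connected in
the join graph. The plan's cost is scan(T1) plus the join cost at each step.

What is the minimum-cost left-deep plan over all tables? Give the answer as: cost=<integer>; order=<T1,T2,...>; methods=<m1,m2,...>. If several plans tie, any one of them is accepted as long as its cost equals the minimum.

Selinger DP (subsets sized 1..n):
  {B}: scan cost=200, card=200
  {A}: scan cost=150, card=150
  {C}: scan cost=150, card=150
  {AB}: card=2000; try (A,hash)→2800, (B,merge)→3300, (B,nl_idx)→3350, (A,merge)→3350, (B,hash)→3500, (B,nl)→30150 …(+1); best=2800 via (A,hash)
  {BC}: card=400; try (B,nl_idx)→1750, (C,hash)→2800, (B,merge)→3300, (C,merge)→3350, (B,hash)→3500, (B,nl)→30150 …(+1); best=1750 via (B,nl_idx)
  {ABC}: card=4000; try (A,hash)→4550, (A,merge)→7100, (C,hash)→7200, (C,merge)→28150, (A,nl)→61750, (C,nl)→302800; best=4550 via (A,hash)

cost=4550; order=C,B,A; methods=nl_idx,hash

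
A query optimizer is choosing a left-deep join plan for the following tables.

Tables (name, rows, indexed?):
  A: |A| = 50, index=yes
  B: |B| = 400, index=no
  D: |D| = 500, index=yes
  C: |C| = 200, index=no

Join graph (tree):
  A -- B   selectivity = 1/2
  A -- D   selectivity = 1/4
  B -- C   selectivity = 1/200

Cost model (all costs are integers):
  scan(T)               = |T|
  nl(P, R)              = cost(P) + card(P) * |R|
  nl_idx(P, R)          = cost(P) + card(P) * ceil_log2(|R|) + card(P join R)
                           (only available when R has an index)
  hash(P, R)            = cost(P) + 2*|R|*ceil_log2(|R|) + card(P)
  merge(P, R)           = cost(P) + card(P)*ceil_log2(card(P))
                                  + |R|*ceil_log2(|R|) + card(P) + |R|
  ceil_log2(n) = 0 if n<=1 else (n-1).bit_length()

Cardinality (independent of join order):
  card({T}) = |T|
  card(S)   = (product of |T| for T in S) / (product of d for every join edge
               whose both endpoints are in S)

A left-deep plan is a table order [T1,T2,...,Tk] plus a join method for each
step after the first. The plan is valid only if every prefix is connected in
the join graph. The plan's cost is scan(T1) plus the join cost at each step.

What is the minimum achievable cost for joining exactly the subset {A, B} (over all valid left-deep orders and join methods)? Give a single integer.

1400

Selinger DP over subsets of {A,B}:
  {A}: scan cost=50, card=50
  {B}: scan cost=400, card=400
  {AB}: card=10000; try (A,hash)→1400, (B,merge)→4400, (A,merge)→4750, (B,hash)→7300, (A,nl_idx)→12800, (B,nl)→20050 …(+1); best=1400 via (A,hash)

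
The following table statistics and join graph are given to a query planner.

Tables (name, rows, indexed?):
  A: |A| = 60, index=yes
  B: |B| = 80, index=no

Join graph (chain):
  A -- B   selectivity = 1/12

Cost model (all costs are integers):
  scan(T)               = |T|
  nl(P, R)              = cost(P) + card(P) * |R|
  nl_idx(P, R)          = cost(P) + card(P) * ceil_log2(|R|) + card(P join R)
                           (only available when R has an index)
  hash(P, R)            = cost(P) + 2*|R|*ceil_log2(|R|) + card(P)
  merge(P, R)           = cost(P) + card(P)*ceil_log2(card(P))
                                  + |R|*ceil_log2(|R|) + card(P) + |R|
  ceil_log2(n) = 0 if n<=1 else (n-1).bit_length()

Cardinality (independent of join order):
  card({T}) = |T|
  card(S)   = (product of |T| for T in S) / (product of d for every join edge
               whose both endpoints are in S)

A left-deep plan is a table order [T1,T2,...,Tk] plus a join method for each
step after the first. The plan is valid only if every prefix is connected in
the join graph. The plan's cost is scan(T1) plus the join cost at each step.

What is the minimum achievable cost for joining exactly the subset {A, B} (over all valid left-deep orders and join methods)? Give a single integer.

880

Selinger DP over subsets of {A,B}:
  {A}: scan cost=60, card=60
  {B}: scan cost=80, card=80
  {AB}: card=400; try (A,hash)→880, (A,nl_idx)→960, (B,merge)→1120, (A,merge)→1140, (B,hash)→1240, (B,nl)→4860 …(+1); best=880 via (A,hash)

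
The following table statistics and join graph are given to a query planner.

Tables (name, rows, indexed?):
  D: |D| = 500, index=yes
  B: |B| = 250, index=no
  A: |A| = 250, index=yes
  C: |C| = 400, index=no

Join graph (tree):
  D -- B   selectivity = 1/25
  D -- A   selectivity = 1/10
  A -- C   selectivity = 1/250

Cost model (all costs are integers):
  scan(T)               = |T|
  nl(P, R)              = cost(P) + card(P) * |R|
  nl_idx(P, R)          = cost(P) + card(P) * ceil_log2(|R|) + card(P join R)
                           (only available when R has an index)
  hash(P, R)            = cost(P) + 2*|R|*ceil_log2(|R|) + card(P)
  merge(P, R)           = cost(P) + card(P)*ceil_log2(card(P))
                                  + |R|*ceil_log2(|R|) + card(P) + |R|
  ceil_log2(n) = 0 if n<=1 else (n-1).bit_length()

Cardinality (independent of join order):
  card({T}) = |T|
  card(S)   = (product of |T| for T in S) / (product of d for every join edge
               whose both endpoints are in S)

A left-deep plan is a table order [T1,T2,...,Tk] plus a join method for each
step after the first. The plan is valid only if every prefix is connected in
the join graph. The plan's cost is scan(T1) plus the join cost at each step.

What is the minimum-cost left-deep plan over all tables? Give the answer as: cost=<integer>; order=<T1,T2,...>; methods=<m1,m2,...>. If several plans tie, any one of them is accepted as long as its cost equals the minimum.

Selinger DP (subsets sized 1..n):
  {D}: scan cost=500, card=500
  {B}: scan cost=250, card=250
  {A}: scan cost=250, card=250
  {C}: scan cost=400, card=400
  {BD}: card=5000; try (B,hash)→5000, (D,merge)→7500, (D,nl_idx)→7500, (B,merge)→7750, (D,hash)→9500, (D,nl)→125250 …(+1); best=5000 via (B,hash)
  {AD}: card=12500; try (A,hash)→5000, (D,merge)→7500, (A,merge)→7750, (D,hash)→9500, (D,nl_idx)→15000, (A,nl_idx)→17000 …(+2); best=5000 via (A,hash)
  {AC}: card=400; try (A,nl_idx)→4000, (A,hash)→4800, (C,merge)→6500, (A,merge)→6650, (C,hash)→7700, (C,nl)→100250 …(+1); best=4000 via (A,nl_idx)
  {ABD}: card=125000; try (A,hash)→14000, (B,hash)→21500, (A,merge)→77250, (A,nl_idx)→170000, (B,merge)→194750, (A,nl)→1255000 …(+1); best=14000 via (A,hash)
  {ACD}: card=20000; try (D,merge)→13000, (D,hash)→13400, (C,hash)→24700, (D,nl_idx)→27600, (C,merge)→196500, (D,nl)→204000 …(+1); best=13000 via (D,merge)
  {ABCD}: card=200000; try (B,hash)→37000, (C,hash)→146200, (B,merge)→335250, (C,merge)→2268000, (B,nl)→5013000, (C,nl)→50014000; best=37000 via (B,hash)

cost=37000; order=C,A,D,B; methods=nl_idx,merge,hash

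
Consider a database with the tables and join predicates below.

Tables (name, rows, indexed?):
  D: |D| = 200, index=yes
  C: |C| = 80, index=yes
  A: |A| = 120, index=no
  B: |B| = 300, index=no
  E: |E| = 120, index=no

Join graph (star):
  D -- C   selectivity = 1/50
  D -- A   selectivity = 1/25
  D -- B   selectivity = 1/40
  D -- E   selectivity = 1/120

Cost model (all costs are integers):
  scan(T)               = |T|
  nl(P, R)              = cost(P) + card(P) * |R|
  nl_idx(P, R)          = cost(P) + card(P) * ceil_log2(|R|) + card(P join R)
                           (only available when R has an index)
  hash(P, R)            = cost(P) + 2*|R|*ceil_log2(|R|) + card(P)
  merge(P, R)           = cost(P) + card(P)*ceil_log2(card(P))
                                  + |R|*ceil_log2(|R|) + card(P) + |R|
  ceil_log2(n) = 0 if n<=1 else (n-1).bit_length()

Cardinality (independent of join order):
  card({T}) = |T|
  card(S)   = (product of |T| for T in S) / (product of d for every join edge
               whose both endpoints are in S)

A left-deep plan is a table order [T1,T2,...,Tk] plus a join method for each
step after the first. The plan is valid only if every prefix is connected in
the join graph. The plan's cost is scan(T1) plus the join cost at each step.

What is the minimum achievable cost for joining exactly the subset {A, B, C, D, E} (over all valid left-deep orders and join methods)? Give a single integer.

11536

Selinger DP over subsets of {A,B,C,D,E}:
  {D}: scan cost=200, card=200
  {C}: scan cost=80, card=80
  {A}: scan cost=120, card=120
  {B}: scan cost=300, card=300
  {E}: scan cost=120, card=120
  {CD}: card=320; try (D,nl_idx)→1040, (C,hash)→1520, (C,nl_idx)→1920, (D,merge)→2520, (C,merge)→2640, (D,hash)→3360 …(+2); best=1040 via (D,nl_idx)
  {AD}: card=960; try (D,nl_idx)→2040, (A,hash)→2080, (D,merge)→2880, (A,merge)→2960, (D,hash)→3440, (D,nl)→24120 …(+1); best=2040 via (D,nl_idx)
  {BD}: card=1500; try (D,hash)→3800, (D,nl_idx)→4200, (B,merge)→5000, (D,merge)→5100, (B,hash)→5800, (B,nl)→60200 …(+1); best=3800 via (D,hash)
  {DE}: card=200; try (D,nl_idx)→1280, (E,hash)→2080, (D,merge)→2880, (E,merge)→2960, (D,hash)→3440, (D,nl)→24120 …(+1); best=1280 via (D,nl_idx)
  {ACD}: card=1536; try (A,hash)→3040, (C,hash)→4120, (A,merge)→5200, (C,nl_idx)→10296, (C,merge)→13240, (A,nl)→39440 …(+1); best=3040 via (A,hash)
  {BCD}: card=2400; try (C,hash)→6420, (B,hash)→6760, (B,merge)→7240, (C,nl_idx)→16700, (C,merge)→22440, (B,nl)→97040 …(+1); best=6420 via (C,hash)
  {CDE}: card=320; try (C,hash)→2600, (C,nl_idx)→3000, (E,hash)→3040, (C,merge)→3720, (E,merge)→5200, (C,nl)→17280 …(+1); best=2600 via (C,hash)
  {ABD}: card=7200; try (A,hash)→6980, (B,hash)→8400, (B,merge)→15600, (A,merge)→22760, (A,nl)→183800, (B,nl)→290040; best=6980 via (A,hash)
  {ADE}: card=960; try (A,hash)→3160, (A,merge)→4040, (E,hash)→4680, (E,merge)→13560, (A,nl)→25280, (E,nl)→117240; best=3160 via (A,hash)
  {BDE}: card=1500; try (B,merge)→6080, (B,hash)→6880, (E,hash)→6980, (E,merge)→22760, (B,nl)→61280, (E,nl)→183800; best=6080 via (B,merge)
  {ABCD}: card=11520; try (B,hash)→9976, (A,hash)→10500, (C,hash)→15300, (B,merge)→24472, (A,merge)→38580, (C,nl_idx)→68900 …(+4); best=9976 via (B,hash)
  {ACDE}: card=1536; try (A,hash)→4600, (C,hash)→5240, (E,hash)→6256, (A,merge)→6760, (C,nl_idx)→11416, (C,merge)→14360 …(+4); best=4600 via (A,hash)
  {BCDE}: card=2400; try (B,hash)→8320, (C,hash)→8700, (B,merge)→8800, (E,hash)→10500, (C,nl_idx)→18980, (C,merge)→24720 …(+4); best=8320 via (B,hash)
  {ABDE}: card=7200; try (A,hash)→9260, (B,hash)→9520, (E,hash)→15860, (B,merge)→16720, (A,merge)→25040, (E,merge)→108740 …(+3); best=9260 via (A,hash)
  {ABCDE}: card=11520; try (B,hash)→11536, (A,hash)→12400, (C,hash)→17580, (E,hash)→23176, (B,merge)→26032, (A,merge)→40480 …(+7); best=11536 via (B,hash)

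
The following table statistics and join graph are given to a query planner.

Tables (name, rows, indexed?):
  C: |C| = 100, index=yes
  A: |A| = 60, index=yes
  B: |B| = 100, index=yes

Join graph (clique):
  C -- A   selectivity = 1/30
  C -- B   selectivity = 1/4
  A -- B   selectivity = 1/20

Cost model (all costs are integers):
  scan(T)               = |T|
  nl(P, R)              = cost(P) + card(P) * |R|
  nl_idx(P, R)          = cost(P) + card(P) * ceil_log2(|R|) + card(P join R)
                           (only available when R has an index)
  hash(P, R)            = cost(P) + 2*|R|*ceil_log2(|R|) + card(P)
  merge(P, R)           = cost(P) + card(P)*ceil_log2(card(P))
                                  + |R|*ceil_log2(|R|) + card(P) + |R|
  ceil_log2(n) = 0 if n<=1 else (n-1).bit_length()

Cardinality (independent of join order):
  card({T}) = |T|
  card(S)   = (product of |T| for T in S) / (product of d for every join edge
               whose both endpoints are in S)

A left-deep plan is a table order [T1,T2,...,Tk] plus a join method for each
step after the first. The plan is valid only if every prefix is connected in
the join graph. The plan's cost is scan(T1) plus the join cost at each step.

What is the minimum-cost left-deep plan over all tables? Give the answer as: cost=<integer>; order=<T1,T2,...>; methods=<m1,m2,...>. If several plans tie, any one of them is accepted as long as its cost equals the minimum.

cost=2280; order=A,C,B; methods=nl_idx,hash

Selinger DP (subsets sized 1..n):
  {C}: scan cost=100, card=100
  {A}: scan cost=60, card=60
  {B}: scan cost=100, card=100
  {AC}: card=200; try (C,nl_idx)→680, (A,nl_idx)→900, (A,hash)→920, (C,merge)→1280, (A,merge)→1320, (C,hash)→1520 …(+2); best=680 via (C,nl_idx)
  {BC}: card=2500; try (C,hash)→1600, (B,hash)→1600, (C,merge)→1700, (B,merge)→1700, (C,nl_idx)→3300, (B,nl_idx)→3300 …(+2); best=1600 via (C,hash)
  {AB}: card=300; try (B,nl_idx)→780, (A,hash)→920, (A,nl_idx)→1000, (B,merge)→1280, (A,merge)→1320, (B,hash)→1520 …(+2); best=780 via (B,nl_idx)
  {ABC}: card=250; try (B,hash)→2280, (B,nl_idx)→2330, (C,hash)→2480, (C,nl_idx)→3130, (B,merge)→3280, (C,merge)→4580 …(+6); best=2280 via (B,hash)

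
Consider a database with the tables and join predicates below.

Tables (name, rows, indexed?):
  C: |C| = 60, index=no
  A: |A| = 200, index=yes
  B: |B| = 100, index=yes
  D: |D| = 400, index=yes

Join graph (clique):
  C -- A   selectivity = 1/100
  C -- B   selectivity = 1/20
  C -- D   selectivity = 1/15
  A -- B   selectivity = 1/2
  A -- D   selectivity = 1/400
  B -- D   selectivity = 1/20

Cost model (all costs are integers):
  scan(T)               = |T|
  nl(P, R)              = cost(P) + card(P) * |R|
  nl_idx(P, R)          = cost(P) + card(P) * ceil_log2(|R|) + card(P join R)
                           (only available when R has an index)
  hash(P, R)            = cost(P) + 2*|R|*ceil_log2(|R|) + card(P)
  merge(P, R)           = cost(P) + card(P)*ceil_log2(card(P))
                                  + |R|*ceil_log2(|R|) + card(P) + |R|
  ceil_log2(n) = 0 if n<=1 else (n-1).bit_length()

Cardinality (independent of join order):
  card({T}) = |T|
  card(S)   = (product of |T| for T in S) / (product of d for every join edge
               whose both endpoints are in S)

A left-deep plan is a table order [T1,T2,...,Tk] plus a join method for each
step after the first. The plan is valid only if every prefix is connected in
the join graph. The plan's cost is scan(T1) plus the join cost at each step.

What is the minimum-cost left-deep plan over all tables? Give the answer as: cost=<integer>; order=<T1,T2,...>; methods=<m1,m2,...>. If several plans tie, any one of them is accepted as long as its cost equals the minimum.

cost=1805; order=C,A,D,B; methods=nl_idx,nl_idx,nl_idx

Selinger DP (subsets sized 1..n):
  {C}: scan cost=60, card=60
  {A}: scan cost=200, card=200
  {B}: scan cost=100, card=100
  {D}: scan cost=400, card=400
  {AC}: card=120; try (A,nl_idx)→660, (C,hash)→1120, (A,merge)→2280, (C,merge)→2420, (A,hash)→3320, (A,nl)→12060 …(+1); best=660 via (A,nl_idx)
  {BC}: card=300; try (B,nl_idx)→780, (C,hash)→920, (B,merge)→1280, (C,merge)→1320, (B,hash)→1520, (B,nl)→6060 …(+1); best=780 via (B,nl_idx)
  {CD}: card=1600; try (C,hash)→1520, (D,nl_idx)→2200, (D,merge)→4480, (C,merge)→4820, (D,hash)→7320, (D,nl)→24060 …(+1); best=1520 via (C,hash)
  {AB}: card=10000; try (B,hash)→1800, (A,merge)→2700, (B,merge)→2800, (A,hash)→3400, (A,nl_idx)→10900, (B,nl_idx)→11600 …(+2); best=1800 via (B,hash)
  {AD}: card=200; try (D,nl_idx)→2200, (A,nl_idx)→3800, (A,hash)→4000, (D,merge)→6000, (A,merge)→6200, (D,hash)→7600 …(+2); best=2200 via (D,nl_idx)
  {BD}: card=2000; try (B,hash)→2200, (D,nl_idx)→3000, (D,merge)→4900, (B,merge)→5200, (B,nl_idx)→5200, (D,hash)→7400 …(+2); best=2200 via (B,hash)
  {ABC}: card=300; try (B,nl_idx)→1800, (B,hash)→2180, (B,merge)→2420, (A,nl_idx)→3480, (A,hash)→4280, (A,merge)→5580 …(+5); best=1800 via (B,nl_idx)
  {ACD}: card=8; try (D,nl_idx)→1748, (C,hash)→3120, (C,merge)→4420, (D,merge)→5620, (A,hash)→6320, (D,hash)→7980 …(+5); best=1748 via (D,nl_idx)
  {BCD}: card=400; try (D,nl_idx)→3880, (B,hash)→4520, (C,hash)→4920, (D,merge)→7780, (D,hash)→8280, (B,nl_idx)→13120 …(+5); best=3880 via (D,nl_idx)
  {ABD}: card=500; try (B,hash)→3800, (B,nl_idx)→4100, (B,merge)→4800, (A,hash)→7400, (A,nl_idx)→18700, (D,hash)→19000 …(+6); best=3800 via (B,hash)
  {ABCD}: card=1; try (B,nl_idx)→1805, (B,nl)→2548, (B,merge)→2580, (B,hash)→3156, (D,nl_idx)→4501, (C,hash)→5020 …(+9); best=1805 via (B,nl_idx)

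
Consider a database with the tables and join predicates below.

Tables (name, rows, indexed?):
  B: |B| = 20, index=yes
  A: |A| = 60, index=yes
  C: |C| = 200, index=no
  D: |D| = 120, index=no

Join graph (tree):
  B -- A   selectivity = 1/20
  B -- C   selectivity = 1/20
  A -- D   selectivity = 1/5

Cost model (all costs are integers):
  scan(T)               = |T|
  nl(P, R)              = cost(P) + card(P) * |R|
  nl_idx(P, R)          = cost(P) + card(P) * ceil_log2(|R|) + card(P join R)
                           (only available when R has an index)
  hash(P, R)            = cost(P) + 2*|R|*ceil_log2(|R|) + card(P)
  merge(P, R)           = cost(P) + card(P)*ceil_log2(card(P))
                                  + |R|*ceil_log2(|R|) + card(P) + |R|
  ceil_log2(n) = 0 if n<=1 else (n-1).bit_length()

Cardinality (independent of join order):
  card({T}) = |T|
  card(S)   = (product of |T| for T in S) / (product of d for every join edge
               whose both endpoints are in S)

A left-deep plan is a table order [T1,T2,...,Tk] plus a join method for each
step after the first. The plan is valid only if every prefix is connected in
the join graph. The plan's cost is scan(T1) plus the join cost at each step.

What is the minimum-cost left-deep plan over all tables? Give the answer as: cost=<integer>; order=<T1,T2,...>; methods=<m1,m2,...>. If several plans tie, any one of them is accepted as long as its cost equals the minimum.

cost=3800; order=C,B,A,D; methods=hash,hash,hash

Selinger DP (subsets sized 1..n):
  {B}: scan cost=20, card=20
  {A}: scan cost=60, card=60
  {C}: scan cost=200, card=200
  {D}: scan cost=120, card=120
  {AB}: card=60; try (A,nl_idx)→200, (B,hash)→320, (B,nl_idx)→420, (A,merge)→560, (B,merge)→600, (A,hash)→760 …(+2); best=200 via (A,nl_idx)
  {BC}: card=200; try (B,hash)→600, (B,nl_idx)→1400, (C,merge)→1940, (B,merge)→2120, (C,hash)→3240, (C,nl)→4020 …(+1); best=600 via (B,hash)
  {AD}: card=1440; try (A,hash)→960, (D,merge)→1440, (A,merge)→1500, (D,hash)→1800, (A,nl_idx)→2280, (D,nl)→7260 …(+1); best=960 via (A,hash)
  {ABC}: card=600; try (A,hash)→1520, (A,nl_idx)→2400, (C,merge)→2420, (A,merge)→2820, (C,hash)→3460, (C,nl)→12200 …(+1); best=1520 via (A,hash)
  {ABD}: card=1440; try (D,merge)→1580, (D,hash)→1940, (B,hash)→2600, (D,nl)→7400, (B,nl_idx)→9600, (B,merge)→18360 …(+1); best=1580 via (D,merge)
  {ABCD}: card=14400; try (D,hash)→3800, (C,hash)→6220, (D,merge)→9080, (C,merge)→20660, (D,nl)→73520, (C,nl)→289580; best=3800 via (D,hash)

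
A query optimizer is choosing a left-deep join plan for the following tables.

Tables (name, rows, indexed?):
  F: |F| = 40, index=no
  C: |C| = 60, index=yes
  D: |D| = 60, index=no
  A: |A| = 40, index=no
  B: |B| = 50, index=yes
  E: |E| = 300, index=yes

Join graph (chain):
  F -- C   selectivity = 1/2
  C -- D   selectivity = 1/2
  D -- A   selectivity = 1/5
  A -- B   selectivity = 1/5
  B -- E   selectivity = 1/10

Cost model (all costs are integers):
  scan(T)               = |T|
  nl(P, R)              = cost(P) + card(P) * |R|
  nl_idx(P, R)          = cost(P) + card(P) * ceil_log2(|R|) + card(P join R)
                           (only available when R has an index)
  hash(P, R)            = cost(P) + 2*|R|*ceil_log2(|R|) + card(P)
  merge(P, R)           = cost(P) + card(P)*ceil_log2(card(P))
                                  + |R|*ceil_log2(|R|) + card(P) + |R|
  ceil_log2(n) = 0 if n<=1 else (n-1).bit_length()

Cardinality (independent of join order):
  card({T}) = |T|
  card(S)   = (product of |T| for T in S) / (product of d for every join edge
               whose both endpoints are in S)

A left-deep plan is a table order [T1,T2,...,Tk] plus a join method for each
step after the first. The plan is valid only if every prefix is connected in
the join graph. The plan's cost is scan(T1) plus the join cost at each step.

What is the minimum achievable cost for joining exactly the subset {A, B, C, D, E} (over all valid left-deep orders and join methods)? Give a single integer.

Selinger DP over subsets of {A,B,C,D,E}:
  {C}: scan cost=60, card=60
  {D}: scan cost=60, card=60
  {A}: scan cost=40, card=40
  {B}: scan cost=50, card=50
  {E}: scan cost=300, card=300
  {CD}: card=1800; try (D,hash)→840, (C,hash)→840, (D,merge)→900, (C,merge)→900, (C,nl_idx)→2220, (D,nl)→3660 …(+1); best=840 via (D,hash)
  {AD}: card=480; try (A,hash)→600, (D,merge)→740, (A,merge)→760, (D,hash)→800, (D,nl)→2440, (A,nl)→2460; best=600 via (A,hash)
  {AB}: card=400; try (A,hash)→580, (B,merge)→670, (B,hash)→680, (B,nl_idx)→680, (A,merge)→680, (B,nl)→2040 …(+1); best=580 via (A,hash)
  {BE}: card=1500; try (B,hash)→1200, (E,nl_idx)→2000, (E,merge)→3400, (B,nl_idx)→3600, (B,merge)→3650, (E,hash)→5500 …(+2); best=1200 via (B,hash)
  {ACD}: card=14400; try (C,hash)→1800, (A,hash)→3120, (C,merge)→5820, (C,nl_idx)→17880, (A,merge)→22720, (C,nl)→29400 …(+1); best=1800 via (C,hash)
  {ABD}: card=4800; try (B,hash)→1680, (D,hash)→1700, (D,merge)→5000, (B,merge)→5750, (B,nl_idx)→8280, (D,nl)→24580 …(+1); best=1680 via (B,hash)
  {ABE}: card=12000; try (A,hash)→3180, (E,hash)→6380, (E,merge)→7580, (E,nl_idx)→16180, (A,merge)→19480, (A,nl)→61200 …(+1); best=3180 via (A,hash)
  {ABCD}: card=144000; try (C,hash)→7200, (B,hash)→16800, (C,merge)→69300, (C,nl_idx)→174480, (B,merge)→218150, (B,nl_idx)→232200 …(+2); best=7200 via (C,hash)
  {ABDE}: card=144000; try (E,hash)→11880, (D,hash)→15900, (E,merge)→71880, (D,merge)→183600, (E,nl_idx)→188880, (D,nl)→723180 …(+1); best=11880 via (E,hash)
  {ABCDE}: card=4320000; try (E,hash)→156600, (C,hash)→156600, (E,merge)→2746200, (C,merge)→2748300, (C,nl_idx)→5195880, (E,nl_idx)→5623200 …(+2); best=156600 via (E,hash)

156600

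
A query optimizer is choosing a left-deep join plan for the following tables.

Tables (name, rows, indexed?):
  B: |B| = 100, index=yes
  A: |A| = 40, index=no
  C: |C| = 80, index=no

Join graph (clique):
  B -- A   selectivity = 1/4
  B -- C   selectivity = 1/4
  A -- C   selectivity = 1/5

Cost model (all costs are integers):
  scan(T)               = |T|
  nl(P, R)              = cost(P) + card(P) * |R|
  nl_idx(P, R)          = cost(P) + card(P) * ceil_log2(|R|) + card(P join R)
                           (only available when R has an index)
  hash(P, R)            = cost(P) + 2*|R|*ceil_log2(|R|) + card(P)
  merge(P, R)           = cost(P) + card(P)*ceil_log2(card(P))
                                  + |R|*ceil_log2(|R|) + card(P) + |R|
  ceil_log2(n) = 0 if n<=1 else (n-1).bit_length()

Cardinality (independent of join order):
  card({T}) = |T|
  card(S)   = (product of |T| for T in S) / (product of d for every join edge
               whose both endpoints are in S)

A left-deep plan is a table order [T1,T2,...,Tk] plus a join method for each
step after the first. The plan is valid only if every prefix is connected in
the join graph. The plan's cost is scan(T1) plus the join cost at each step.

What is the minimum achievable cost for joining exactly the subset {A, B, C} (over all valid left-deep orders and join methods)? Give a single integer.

2680

Selinger DP over subsets of {A,B,C}:
  {B}: scan cost=100, card=100
  {A}: scan cost=40, card=40
  {C}: scan cost=80, card=80
  {AB}: card=1000; try (A,hash)→680, (B,merge)→1120, (A,merge)→1180, (B,nl_idx)→1320, (B,hash)→1480, (B,nl)→4040 …(+1); best=680 via (A,hash)
  {BC}: card=2000; try (C,hash)→1320, (B,merge)→1520, (C,merge)→1540, (B,hash)→1560, (B,nl_idx)→2640, (B,nl)→8080 …(+1); best=1320 via (C,hash)
  {AC}: card=640; try (A,hash)→640, (C,merge)→960, (A,merge)→1000, (C,hash)→1200, (C,nl)→3240, (A,nl)→3280; best=640 via (A,hash)
  {ABC}: card=4000; try (B,hash)→2680, (C,hash)→2800, (A,hash)→3800, (B,merge)→8480, (B,nl_idx)→9120, (C,merge)→12320 …(+4); best=2680 via (B,hash)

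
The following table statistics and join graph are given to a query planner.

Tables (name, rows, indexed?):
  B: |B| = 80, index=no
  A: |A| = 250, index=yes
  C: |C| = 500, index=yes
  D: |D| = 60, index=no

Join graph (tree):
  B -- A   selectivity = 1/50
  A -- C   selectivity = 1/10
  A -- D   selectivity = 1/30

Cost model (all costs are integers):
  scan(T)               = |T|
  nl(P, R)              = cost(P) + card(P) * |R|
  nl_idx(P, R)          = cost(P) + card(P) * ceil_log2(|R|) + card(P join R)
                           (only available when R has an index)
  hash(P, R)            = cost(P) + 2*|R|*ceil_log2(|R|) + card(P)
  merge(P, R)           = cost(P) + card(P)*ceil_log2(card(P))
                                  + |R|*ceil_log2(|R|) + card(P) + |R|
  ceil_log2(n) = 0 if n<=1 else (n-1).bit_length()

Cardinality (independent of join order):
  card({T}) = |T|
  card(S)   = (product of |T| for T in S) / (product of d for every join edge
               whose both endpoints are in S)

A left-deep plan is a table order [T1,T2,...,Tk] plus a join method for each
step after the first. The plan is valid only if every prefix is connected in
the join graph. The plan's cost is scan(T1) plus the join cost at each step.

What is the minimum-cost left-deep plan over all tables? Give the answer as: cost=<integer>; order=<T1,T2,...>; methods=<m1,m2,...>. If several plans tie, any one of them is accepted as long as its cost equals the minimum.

cost=12040; order=B,A,D,C; methods=nl_idx,hash,hash

Selinger DP (subsets sized 1..n):
  {B}: scan cost=80, card=80
  {A}: scan cost=250, card=250
  {C}: scan cost=500, card=500
  {D}: scan cost=60, card=60
  {AB}: card=400; try (A,nl_idx)→1120, (B,hash)→1620, (A,merge)→2970, (B,merge)→3140, (A,hash)→4160, (A,nl)→20080 …(+1); best=1120 via (A,nl_idx)
  {AC}: card=12500; try (A,hash)→5000, (C,merge)→7500, (A,merge)→7750, (C,hash)→9500, (C,nl_idx)→15000, (A,nl_idx)→17000 …(+2); best=5000 via (A,hash)
  {AD}: card=500; try (A,nl_idx)→1040, (D,hash)→1220, (A,merge)→2730, (D,merge)→2920, (A,hash)→4120, (A,nl)→15060 …(+1); best=1040 via (A,nl_idx)
  {ABC}: card=20000; try (C,merge)→10120, (C,hash)→10520, (B,hash)→18620, (C,nl_idx)→24720, (B,merge)→193140, (C,nl)→201120 …(+1); best=10120 via (C,merge)
  {ABD}: card=800; try (D,hash)→2240, (B,hash)→2660, (D,merge)→5540, (B,merge)→6680, (D,nl)→25120, (B,nl)→41040; best=2240 via (D,hash)
  {ACD}: card=25000; try (C,hash)→10540, (C,merge)→11040, (D,hash)→18220, (C,nl_idx)→30540, (D,merge)→192920, (C,nl)→251040 …(+1); best=10540 via (C,hash)
  {ABCD}: card=40000; try (C,hash)→12040, (C,merge)→16040, (D,hash)→30840, (B,hash)→36660, (C,nl_idx)→49440, (D,merge)→330540 …(+4); best=12040 via (C,hash)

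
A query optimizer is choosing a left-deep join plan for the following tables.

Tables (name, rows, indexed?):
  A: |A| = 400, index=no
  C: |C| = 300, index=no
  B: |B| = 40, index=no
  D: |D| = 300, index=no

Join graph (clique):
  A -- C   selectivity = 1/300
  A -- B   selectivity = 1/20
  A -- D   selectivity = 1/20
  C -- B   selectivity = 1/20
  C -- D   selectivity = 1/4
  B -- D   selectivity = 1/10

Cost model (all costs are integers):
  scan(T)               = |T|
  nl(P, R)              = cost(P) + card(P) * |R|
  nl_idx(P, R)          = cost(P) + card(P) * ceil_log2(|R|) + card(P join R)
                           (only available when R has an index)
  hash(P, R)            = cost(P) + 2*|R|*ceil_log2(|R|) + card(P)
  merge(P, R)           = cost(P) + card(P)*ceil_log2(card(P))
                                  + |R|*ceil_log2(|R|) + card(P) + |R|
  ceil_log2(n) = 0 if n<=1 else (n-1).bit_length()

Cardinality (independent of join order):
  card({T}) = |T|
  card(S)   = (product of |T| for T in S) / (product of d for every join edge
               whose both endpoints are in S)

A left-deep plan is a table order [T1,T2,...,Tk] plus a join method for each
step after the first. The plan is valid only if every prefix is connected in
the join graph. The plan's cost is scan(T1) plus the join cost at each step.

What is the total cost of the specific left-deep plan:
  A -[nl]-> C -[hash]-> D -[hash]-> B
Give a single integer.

128180

step 1: scan A: cost=400, card=400
step 2: join C via nl
    card(P join C) = 400*300/(300) = 400
    cost = 400 + 400*300 = 120400
step 3: join D via hash
    card(P join D) = 400*300/(20*4) = 1500
    cost = 120400 + 2*300*9 + 400 = 126200
step 4: join B via hash
    card(P join B) = 1500*40/(20*20*10) = 15
    cost = 126200 + 2*40*6 + 1500 = 128180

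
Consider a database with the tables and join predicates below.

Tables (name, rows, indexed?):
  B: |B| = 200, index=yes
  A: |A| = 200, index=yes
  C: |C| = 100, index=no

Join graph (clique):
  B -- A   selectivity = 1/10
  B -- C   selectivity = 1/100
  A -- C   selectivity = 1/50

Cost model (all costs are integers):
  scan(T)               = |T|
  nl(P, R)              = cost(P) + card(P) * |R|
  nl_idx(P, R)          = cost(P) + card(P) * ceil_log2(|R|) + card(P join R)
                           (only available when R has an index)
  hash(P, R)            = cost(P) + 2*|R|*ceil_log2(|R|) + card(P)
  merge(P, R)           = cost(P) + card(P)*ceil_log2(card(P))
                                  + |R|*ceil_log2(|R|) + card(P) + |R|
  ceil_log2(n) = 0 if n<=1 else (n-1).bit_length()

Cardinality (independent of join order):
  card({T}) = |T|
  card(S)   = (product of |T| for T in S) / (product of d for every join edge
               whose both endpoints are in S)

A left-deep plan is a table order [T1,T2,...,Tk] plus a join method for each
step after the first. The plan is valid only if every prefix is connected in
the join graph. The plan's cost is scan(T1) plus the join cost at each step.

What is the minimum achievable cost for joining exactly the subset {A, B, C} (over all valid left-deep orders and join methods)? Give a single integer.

2780

Selinger DP over subsets of {A,B,C}:
  {B}: scan cost=200, card=200
  {A}: scan cost=200, card=200
  {C}: scan cost=100, card=100
  {AB}: card=4000; try (B,hash)→3600, (A,hash)→3600, (B,merge)→3800, (A,merge)→3800, (B,nl_idx)→5800, (A,nl_idx)→5800 …(+2); best=3600 via (B,hash)
  {BC}: card=200; try (B,nl_idx)→1100, (C,hash)→1800, (B,merge)→2700, (C,merge)→2800, (B,hash)→3400, (B,nl)→20100 …(+1); best=1100 via (B,nl_idx)
  {AC}: card=400; try (A,nl_idx)→1300, (C,hash)→1800, (A,merge)→2700, (C,merge)→2800, (A,hash)→3400, (A,nl)→20100 …(+1); best=1300 via (A,nl_idx)
  {ABC}: card=80; try (A,nl_idx)→2780, (A,hash)→4500, (B,nl_idx)→4580, (A,merge)→4700, (B,hash)→4900, (B,merge)→7100 …(+5); best=2780 via (A,nl_idx)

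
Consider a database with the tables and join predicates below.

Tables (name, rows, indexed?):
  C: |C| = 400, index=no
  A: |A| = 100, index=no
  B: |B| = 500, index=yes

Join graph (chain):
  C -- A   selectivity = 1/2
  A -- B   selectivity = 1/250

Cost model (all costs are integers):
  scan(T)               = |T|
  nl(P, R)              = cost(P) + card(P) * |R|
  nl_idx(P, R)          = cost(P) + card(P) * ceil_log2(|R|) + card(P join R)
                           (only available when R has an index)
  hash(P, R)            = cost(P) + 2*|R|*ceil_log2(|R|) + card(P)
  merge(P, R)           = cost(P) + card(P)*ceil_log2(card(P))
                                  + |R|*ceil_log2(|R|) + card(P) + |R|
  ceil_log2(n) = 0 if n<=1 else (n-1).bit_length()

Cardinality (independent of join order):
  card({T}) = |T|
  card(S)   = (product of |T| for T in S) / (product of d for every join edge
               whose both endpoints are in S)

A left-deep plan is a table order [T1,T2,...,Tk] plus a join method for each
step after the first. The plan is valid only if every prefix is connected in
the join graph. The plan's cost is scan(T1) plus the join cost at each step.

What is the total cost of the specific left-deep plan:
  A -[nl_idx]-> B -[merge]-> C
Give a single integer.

step 1: scan A: cost=100, card=100
step 2: join B via nl_idx
    card(P join B) = 100*500/(250) = 200
    cost = 100 + 100*9 + 200 = 1200
step 3: join C via merge
    card(P join C) = 200*400/(2) = 40000
    cost = 1200 + 200*8 + 400*9 + 200 + 400 = 7000

7000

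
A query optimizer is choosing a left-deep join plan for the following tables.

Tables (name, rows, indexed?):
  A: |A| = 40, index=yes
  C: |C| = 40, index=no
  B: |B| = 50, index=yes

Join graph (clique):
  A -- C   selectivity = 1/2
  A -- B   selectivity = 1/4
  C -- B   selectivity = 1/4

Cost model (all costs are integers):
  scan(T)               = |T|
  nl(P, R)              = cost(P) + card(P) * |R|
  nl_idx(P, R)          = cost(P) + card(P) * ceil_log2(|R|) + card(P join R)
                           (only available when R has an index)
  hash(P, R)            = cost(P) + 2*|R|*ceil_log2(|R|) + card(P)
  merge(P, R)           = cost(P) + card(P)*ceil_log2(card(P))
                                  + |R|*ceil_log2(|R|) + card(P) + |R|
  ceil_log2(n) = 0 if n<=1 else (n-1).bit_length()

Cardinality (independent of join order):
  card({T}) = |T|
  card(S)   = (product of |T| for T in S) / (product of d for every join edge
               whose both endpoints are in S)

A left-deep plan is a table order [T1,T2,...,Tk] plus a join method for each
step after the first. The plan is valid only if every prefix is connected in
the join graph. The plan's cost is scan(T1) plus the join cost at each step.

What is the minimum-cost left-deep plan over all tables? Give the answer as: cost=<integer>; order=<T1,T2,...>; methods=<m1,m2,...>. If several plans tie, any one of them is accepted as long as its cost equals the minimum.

Selinger DP (subsets sized 1..n):
  {A}: scan cost=40, card=40
  {C}: scan cost=40, card=40
  {B}: scan cost=50, card=50
  {AC}: card=800; try (C,hash)→560, (A,hash)→560, (C,merge)→600, (A,merge)→600, (A,nl_idx)→1080, (C,nl)→1640 …(+1); best=560 via (C,hash)
  {AB}: card=500; try (A,hash)→580, (B,merge)→670, (B,hash)→680, (A,merge)→680, (B,nl_idx)→780, (A,nl_idx)→850 …(+2); best=580 via (A,hash)
  {BC}: card=500; try (C,hash)→580, (B,merge)→670, (C,merge)→680, (B,hash)→680, (B,nl_idx)→780, (B,nl)→2040 …(+1); best=580 via (C,hash)
  {ABC}: card=2500; try (C,hash)→1560, (A,hash)→1560, (B,hash)→1960, (C,merge)→5860, (A,merge)→5860, (A,nl_idx)→6080 …(+5); best=1560 via (C,hash)

cost=1560; order=B,A,C; methods=hash,hash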